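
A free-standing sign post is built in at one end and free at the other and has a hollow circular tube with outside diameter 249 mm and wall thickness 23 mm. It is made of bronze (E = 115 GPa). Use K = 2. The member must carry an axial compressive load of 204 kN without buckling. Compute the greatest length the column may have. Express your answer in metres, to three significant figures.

L_max ≈ 12.1 m

Inner diameter d_i = 249 − 2×23 = 203.0 mm
I = π(d_o⁴ − d_i⁴)/64 = π(249⁴ − 203.0⁴)/64 = 1.053×10^8 mm⁴
I = 1.053×10^-4 m⁴
At the buckling limit P_cr = P = 2.040×10^5 N
From P_cr = π²EI/(K·L)²:  L = (1/K)·√(π²EI/P_cr) = (1/2)·√(π²×1.15×10^11×1.053×10^-4/2.040×10^5)
L = 12.1 m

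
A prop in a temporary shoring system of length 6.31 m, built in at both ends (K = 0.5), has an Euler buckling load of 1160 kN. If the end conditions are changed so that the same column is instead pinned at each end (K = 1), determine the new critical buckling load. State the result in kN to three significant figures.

P_cr ≈ 290 kN

P_cr ∝ 1/K², so P_cr,new = P_cr,old × (K_old/K_new)² = 1160 × (0.5/1)²
= 1160 × 0.2500 = 290 kN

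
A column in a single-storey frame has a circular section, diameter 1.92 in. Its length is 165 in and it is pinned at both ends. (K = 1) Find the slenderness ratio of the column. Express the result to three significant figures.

λ ≈ 344

I = πd⁴/64 = π×1.92⁴/64 = 0.6671 in⁴
A = 2.895 in²;  r_min = √(I/A) = √(0.6671/2.895) = 0.4800 in
L_e = K·L = 1 × 165 = 165.0 in
λ = L_e / r_min = 165.00 / 0.4800 = 344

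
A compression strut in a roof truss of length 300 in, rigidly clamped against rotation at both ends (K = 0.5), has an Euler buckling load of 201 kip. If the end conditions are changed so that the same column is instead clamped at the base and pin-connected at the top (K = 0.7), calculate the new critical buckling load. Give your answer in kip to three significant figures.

P_cr ≈ 103 kip

P_cr ∝ 1/K², so P_cr,new = P_cr,old × (K_old/K_new)² = 201 × (0.5/0.7)²
= 201 × 0.5102 = 103 kip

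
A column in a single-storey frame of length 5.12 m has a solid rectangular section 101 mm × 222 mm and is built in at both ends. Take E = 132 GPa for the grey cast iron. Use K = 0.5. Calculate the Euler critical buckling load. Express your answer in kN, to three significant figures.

P_cr ≈ 3790 kN

Buckling occurs about the weak axis: I_min = h·b³/12 with b = 101 mm (the shorter side).
I_min = 222×101³/12 = 1.906×10^7 mm⁴
I = 1.906×10^7 mm⁴ = 1.906×10^-5 m⁴
Effective length L_e = K·L = 0.5 × 5.12 = 2.560 m
P_cr = π²EI / L_e² = π² × 132×10⁹ × 1.906×10^-5 / 2.560² = 3.789×10^6 N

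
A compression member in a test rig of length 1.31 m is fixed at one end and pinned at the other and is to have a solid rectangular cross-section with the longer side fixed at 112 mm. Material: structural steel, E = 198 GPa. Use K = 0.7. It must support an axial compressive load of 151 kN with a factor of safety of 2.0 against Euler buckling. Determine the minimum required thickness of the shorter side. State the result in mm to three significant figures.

b ≈ 24.1 mm

Required P_cr = n·P = 2.0 × 151 = 302.0 kN
L_e = K·L = 0.7 × 1.31 = 0.9170 m
Required I = P_cr·L_e²/(π²E) = 3.020×10^5 × 0.9170² / (π² × 1.98×10^11) = 1.300×10^-7 m⁴
I_req = 1.300×10^5 mm⁴
Rectangle, weak axis: I_min = h·b³/12 with h = 112 mm fixed  ⇒  b = (12I/h)^(1/3) = 24.1 mm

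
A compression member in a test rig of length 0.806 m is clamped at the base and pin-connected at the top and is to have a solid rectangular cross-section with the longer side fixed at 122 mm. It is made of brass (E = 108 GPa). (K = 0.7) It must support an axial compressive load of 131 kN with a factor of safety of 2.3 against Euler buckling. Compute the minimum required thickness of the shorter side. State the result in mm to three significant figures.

Required P_cr = n·P = 2.3 × 131 = 301.3 kN
L_e = K·L = 0.7 × 0.806 = 0.5642 m
Required I = P_cr·L_e²/(π²E) = 3.013×10^5 × 0.5642² / (π² × 1.08×10^11) = 8.998×10^-8 m⁴
I_req = 8.998×10^4 mm⁴
Rectangle, weak axis: I_min = h·b³/12 with h = 122 mm fixed  ⇒  b = (12I/h)^(1/3) = 20.7 mm

b ≈ 20.7 mm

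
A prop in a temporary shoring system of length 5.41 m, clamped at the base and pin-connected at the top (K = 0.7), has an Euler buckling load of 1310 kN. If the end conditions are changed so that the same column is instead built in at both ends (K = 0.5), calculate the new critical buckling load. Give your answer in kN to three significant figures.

P_cr ∝ 1/K², so P_cr,new = P_cr,old × (K_old/K_new)² = 1310 × (0.7/0.5)²
= 1310 × 1.960 = 2570 kN

P_cr ≈ 2570 kN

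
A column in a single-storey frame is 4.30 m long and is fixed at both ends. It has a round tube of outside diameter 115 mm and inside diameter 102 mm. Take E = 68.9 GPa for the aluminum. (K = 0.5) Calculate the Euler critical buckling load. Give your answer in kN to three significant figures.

d_o = 115 mm, d_i = 102 mm
I = π(d_o⁴ − d_i⁴)/64 = π(115⁴ − 102.0⁴)/64 = 3.272×10^6 mm⁴
I = 3.272×10^6 mm⁴ = 3.272×10^-6 m⁴
Effective length L_e = K·L = 0.5 × 4.30 = 2.150 m
P_cr = π²EI / L_e² = π² × 68.9×10⁹ × 3.272×10^-6 / 2.150² = 4.813×10^5 N

P_cr ≈ 481 kN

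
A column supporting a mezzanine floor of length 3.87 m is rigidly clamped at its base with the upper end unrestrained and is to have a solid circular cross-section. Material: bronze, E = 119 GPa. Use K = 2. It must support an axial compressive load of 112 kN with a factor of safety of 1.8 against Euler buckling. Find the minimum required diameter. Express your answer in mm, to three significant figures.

Required P_cr = n·P = 1.8 × 112 = 201.6 kN
L_e = K·L = 2 × 3.87 = 7.740 m
Required I = P_cr·L_e²/(π²E) = 2.016×10^5 × 7.740² / (π² × 1.19×10^11) = 1.028×10^-5 m⁴
I_req = 1.028×10^7 mm⁴
Solid circle: I = πd⁴/64  ⇒  d = (64I/π)^(1/4) = (64×1.028×10^7/π)^(1/4) = 120 mm

d ≈ 120 mm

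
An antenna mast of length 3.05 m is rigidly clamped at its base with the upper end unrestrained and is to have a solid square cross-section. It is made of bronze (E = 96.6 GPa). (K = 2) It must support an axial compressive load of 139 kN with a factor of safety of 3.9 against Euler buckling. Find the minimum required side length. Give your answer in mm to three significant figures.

Required P_cr = n·P = 3.9 × 139 = 542.1 kN
L_e = K·L = 2 × 3.05 = 6.100 m
Required I = P_cr·L_e²/(π²E) = 5.421×10^5 × 6.100² / (π² × 9.66×10^10) = 2.116×10^-5 m⁴
I_req = 2.116×10^7 mm⁴
Solid square: I = a⁴/12  ⇒  a = (12I)^(1/4) = (12×2.116×10^7)^(1/4) = 126 mm

a ≈ 126 mm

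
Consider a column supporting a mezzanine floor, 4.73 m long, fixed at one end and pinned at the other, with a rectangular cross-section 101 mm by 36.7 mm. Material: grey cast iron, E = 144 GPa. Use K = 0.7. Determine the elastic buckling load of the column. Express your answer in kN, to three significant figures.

Buckling occurs about the weak axis: I_min = h·b³/12 with b = 36.7 mm (the shorter side).
I_min = 101×36.7³/12 = 4.160×10^5 mm⁴
I = 4.160×10^5 mm⁴ = 4.160×10^-7 m⁴
Effective length L_e = K·L = 0.7 × 4.73 = 3.311 m
P_cr = π²EI / L_e² = π² × 144×10⁹ × 4.160×10^-7 / 3.311² = 5.394×10^4 N

P_cr ≈ 53.9 kN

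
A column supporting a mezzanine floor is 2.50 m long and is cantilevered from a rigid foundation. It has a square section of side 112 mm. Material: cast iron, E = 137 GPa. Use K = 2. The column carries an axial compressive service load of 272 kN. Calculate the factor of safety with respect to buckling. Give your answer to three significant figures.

n ≈ 2.61

I = a⁴/12 = 112⁴/12 = 1.311×10^7 mm⁴
I = 1.311×10^7 mm⁴ = 1.311×10^-5 m⁴
Effective length L_e = K·L = 2 × 2.50 = 5.000 m
P_cr = π²EI / L_e² = π² × 137×10⁹ × 1.311×10^-5 / 5.000² = 7.092×10^5 N
Factor of safety n = P_cr / P = 709.20 / 272 = 2.61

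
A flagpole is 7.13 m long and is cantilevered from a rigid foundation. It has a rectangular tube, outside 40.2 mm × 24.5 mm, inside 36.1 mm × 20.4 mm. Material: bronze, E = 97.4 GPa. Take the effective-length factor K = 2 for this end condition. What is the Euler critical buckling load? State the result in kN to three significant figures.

Weak-axis I_min = (h_o·b_o³ − h_i·b_i³)/12 with b_o = 24.5, b_i = 20.40 mm (shorter outer/inner sides).
I_min = (40.2×24.5³ − 36.10×20.40³)/12 = 2.373×10^4 mm⁴
I = 2.373×10^4 mm⁴ = 2.373×10^-8 m⁴
Effective length L_e = K·L = 2 × 7.13 = 14.26 m
P_cr = π²EI / L_e² = π² × 97.4×10⁹ × 2.373×10^-8 / 14.26² = 112.2 N

P_cr ≈ 0.112 kN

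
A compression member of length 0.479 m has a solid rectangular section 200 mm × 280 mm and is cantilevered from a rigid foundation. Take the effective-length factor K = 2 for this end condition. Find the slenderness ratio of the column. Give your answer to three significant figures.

λ ≈ 16.6

For a rectangle r_min = b/√12 = 200/√12 = 57.74 mm
L_e = K·L = 2 × 0.479 m = 0.9580 m = 958.00 mm
λ = L_e / r_min = 958.00 / 57.74 = 16.6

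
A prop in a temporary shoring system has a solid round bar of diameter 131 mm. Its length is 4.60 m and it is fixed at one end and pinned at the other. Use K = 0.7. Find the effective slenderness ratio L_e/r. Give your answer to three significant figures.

λ ≈ 98.3

For a solid circle r = d/4 = 131/4 = 32.75 mm
L_e = K·L = 0.7 × 4.60 m = 3.220 m = 3220.0 mm
λ = L_e / r_min = 3220.0 / 32.75 = 98.3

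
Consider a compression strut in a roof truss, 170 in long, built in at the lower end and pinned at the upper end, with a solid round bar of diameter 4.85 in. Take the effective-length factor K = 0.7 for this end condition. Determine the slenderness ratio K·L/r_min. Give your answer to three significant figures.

λ ≈ 98.1

For a solid circle r = d/4 = 4.85/4 = 1.212 in
L_e = K·L = 0.7 × 170 = 119.0 in
λ = L_e / r_min = 119.00 / 1.212 = 98.1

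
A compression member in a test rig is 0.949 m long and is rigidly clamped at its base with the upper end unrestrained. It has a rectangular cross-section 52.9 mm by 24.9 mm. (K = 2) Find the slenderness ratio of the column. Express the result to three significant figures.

For a rectangle r_min = b/√12 = 24.9/√12 = 7.188 mm
L_e = K·L = 2 × 0.949 m = 1.898 m = 1898.0 mm
λ = L_e / r_min = 1898.0 / 7.188 = 264

λ ≈ 264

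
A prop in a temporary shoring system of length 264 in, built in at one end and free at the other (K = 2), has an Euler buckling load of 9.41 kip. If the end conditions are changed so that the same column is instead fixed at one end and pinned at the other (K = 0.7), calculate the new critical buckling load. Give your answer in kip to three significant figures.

P_cr ≈ 76.8 kip

P_cr ∝ 1/K², so P_cr,new = P_cr,old × (K_old/K_new)² = 9.41 × (2/0.7)²
= 9.41 × 8.163 = 76.8 kip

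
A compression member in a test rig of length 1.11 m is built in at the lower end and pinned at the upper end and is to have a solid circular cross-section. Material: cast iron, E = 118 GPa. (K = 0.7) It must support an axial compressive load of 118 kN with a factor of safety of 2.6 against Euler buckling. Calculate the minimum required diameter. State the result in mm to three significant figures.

Required P_cr = n·P = 2.6 × 118 = 306.8 kN
L_e = K·L = 0.7 × 1.11 = 0.7770 m
Required I = P_cr·L_e²/(π²E) = 3.068×10^5 × 0.7770² / (π² × 1.18×10^11) = 1.590×10^-7 m⁴
I_req = 1.590×10^5 mm⁴
Solid circle: I = πd⁴/64  ⇒  d = (64I/π)^(1/4) = (64×1.590×10^5/π)^(1/4) = 42.4 mm

d ≈ 42.4 mm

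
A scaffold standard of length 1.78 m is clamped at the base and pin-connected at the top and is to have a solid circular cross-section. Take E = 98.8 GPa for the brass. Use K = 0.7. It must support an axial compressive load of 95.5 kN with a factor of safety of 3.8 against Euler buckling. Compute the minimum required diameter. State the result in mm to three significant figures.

d ≈ 58.6 mm

Required P_cr = n·P = 3.8 × 95.5 = 362.9 kN
L_e = K·L = 0.7 × 1.78 = 1.246 m
Required I = P_cr·L_e²/(π²E) = 3.629×10^5 × 1.246² / (π² × 9.88×10^10) = 5.778×10^-7 m⁴
I_req = 5.778×10^5 mm⁴
Solid circle: I = πd⁴/64  ⇒  d = (64I/π)^(1/4) = (64×5.778×10^5/π)^(1/4) = 58.6 mm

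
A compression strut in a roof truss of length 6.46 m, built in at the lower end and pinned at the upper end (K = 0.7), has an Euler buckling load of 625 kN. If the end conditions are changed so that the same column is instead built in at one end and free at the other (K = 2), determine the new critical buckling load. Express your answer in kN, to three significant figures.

P_cr ≈ 76.6 kN

P_cr ∝ 1/K², so P_cr,new = P_cr,old × (K_old/K_new)² = 625 × (0.7/2)²
= 625 × 0.1225 = 76.6 kN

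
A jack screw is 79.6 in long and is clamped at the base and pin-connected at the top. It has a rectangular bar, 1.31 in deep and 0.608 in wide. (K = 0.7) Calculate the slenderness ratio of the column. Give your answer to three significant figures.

λ ≈ 317

For a rectangle r_min = b/√12 = 0.608/√12 = 0.1755 in
L_e = K·L = 0.7 × 79.6 = 55.72 in
λ = L_e / r_min = 55.720 / 0.1755 = 317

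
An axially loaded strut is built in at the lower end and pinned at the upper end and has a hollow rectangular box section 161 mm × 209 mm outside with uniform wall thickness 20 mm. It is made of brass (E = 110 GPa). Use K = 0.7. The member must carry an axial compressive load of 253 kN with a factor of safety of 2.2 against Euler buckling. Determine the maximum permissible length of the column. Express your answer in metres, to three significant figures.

L_max ≈ 13.8 m

Inner dimensions: h_i = 209 − 2×20 = 169.0 mm, b_i = 161 − 2×20 = 121.0 mm
Weak-axis I_min = (h_o·b_o³ − h_i·b_i³)/12 with b_o = 161, b_i = 121.0 mm (shorter outer/inner sides).
I_min = (209×161³ − 169.0×121.0³)/12 = 4.774×10^7 mm⁴
I = 4.774×10^-5 m⁴
Required critical load P_cr = n·P = 2.2 × 253 = 556.6 kN = 5.566×10^5 N
From P_cr = π²EI/(K·L)²:  L = (1/K)·√(π²EI/P_cr) = (1/0.7)·√(π²×1.10×10^11×4.774×10^-5/5.566×10^5)
L = 13.8 m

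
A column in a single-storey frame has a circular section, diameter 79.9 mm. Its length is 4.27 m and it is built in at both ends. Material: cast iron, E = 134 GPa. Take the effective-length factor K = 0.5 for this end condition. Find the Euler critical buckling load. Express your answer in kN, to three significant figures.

I = πd⁴/64 = π×79.9⁴/64 = 2.001×10^6 mm⁴
I = 2.001×10^6 mm⁴ = 2.001×10^-6 m⁴
Effective length L_e = K·L = 0.5 × 4.27 = 2.135 m
P_cr = π²EI / L_e² = π² × 134×10⁹ × 2.001×10^-6 / 2.135² = 5.805×10^5 N

P_cr ≈ 580 kN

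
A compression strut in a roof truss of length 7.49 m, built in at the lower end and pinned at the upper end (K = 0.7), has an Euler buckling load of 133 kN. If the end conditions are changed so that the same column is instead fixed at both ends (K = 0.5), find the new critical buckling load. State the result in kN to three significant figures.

P_cr ≈ 261 kN

P_cr ∝ 1/K², so P_cr,new = P_cr,old × (K_old/K_new)² = 133 × (0.7/0.5)²
= 133 × 1.960 = 261 kN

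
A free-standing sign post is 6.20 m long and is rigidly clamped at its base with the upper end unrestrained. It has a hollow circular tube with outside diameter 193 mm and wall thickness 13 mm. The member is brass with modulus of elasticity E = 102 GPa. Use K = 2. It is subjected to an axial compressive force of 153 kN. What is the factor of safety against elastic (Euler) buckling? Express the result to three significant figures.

n ≈ 1.28

Inner diameter d_i = 193 − 2×13 = 167.0 mm
I = π(d_o⁴ − d_i⁴)/64 = π(193⁴ − 167.0⁴)/64 = 2.993×10^7 mm⁴
I = 2.993×10^7 mm⁴ = 2.993×10^-5 m⁴
Effective length L_e = K·L = 2 × 6.20 = 12.40 m
P_cr = π²EI / L_e² = π² × 102×10⁹ × 2.993×10^-5 / 12.40² = 1.959×10^5 N
Factor of safety n = P_cr / P = 195.95 / 153 = 1.28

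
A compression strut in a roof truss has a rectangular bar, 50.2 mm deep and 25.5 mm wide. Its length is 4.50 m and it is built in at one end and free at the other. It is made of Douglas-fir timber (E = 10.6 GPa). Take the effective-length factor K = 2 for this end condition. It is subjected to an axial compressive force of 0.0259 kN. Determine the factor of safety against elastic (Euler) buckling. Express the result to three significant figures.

Buckling occurs about the weak axis: I_min = h·b³/12 with b = 25.5 mm (the shorter side).
I_min = 50.2×25.5³/12 = 6.937×10^4 mm⁴
I = 6.937×10^4 mm⁴ = 6.937×10^-8 m⁴
Effective length L_e = K·L = 2 × 4.50 = 9.000 m
P_cr = π²EI / L_e² = π² × 10.6×10⁹ × 6.937×10^-8 / 9.000² = 89.59 N
Factor of safety n = P_cr / P = 0.089591 / 0.0259 = 3.46

n ≈ 3.46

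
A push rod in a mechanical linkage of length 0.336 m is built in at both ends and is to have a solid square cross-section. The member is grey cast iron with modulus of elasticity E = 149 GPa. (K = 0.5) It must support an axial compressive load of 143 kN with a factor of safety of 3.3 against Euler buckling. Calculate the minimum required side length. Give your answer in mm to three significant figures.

a ≈ 18.2 mm

Required P_cr = n·P = 3.3 × 143 = 471.9 kN
L_e = K·L = 0.5 × 0.336 = 0.1680 m
Required I = P_cr·L_e²/(π²E) = 4.719×10^5 × 0.1680² / (π² × 1.49×10^11) = 9.057×10^-9 m⁴
I_req = 9.057×10^3 mm⁴
Solid square: I = a⁴/12  ⇒  a = (12I)^(1/4) = (12×9.057×10^3)^(1/4) = 18.2 mm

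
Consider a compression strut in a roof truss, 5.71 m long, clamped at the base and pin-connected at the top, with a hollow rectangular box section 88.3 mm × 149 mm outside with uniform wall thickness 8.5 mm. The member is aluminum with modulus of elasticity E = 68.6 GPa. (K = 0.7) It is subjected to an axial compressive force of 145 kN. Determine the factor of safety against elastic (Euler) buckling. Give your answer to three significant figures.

n ≈ 1.33

Inner dimensions: h_i = 149 − 2×8.5 = 132.0 mm, b_i = 88.3 − 2×8.5 = 71.30 mm
Weak-axis I_min = (h_o·b_o³ − h_i·b_i³)/12 with b_o = 88.3, b_i = 71.30 mm (shorter outer/inner sides).
I_min = (149×88.3³ − 132.0×71.30³)/12 = 4.561×10^6 mm⁴
I = 4.561×10^6 mm⁴ = 4.561×10^-6 m⁴
Effective length L_e = K·L = 0.7 × 5.71 = 3.997 m
P_cr = π²EI / L_e² = π² × 68.6×10⁹ × 4.561×10^-6 / 3.997² = 1.933×10^5 N
Factor of safety n = P_cr / P = 193.31 / 145 = 1.33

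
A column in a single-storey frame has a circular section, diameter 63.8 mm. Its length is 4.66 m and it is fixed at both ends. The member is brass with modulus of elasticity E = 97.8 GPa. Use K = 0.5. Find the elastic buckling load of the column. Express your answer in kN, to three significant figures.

P_cr ≈ 145 kN

I = πd⁴/64 = π×63.8⁴/64 = 8.133×10^5 mm⁴
I = 8.133×10^5 mm⁴ = 8.133×10^-7 m⁴
Effective length L_e = K·L = 0.5 × 4.66 = 2.330 m
P_cr = π²EI / L_e² = π² × 97.8×10⁹ × 8.133×10^-7 / 2.330² = 1.446×10^5 N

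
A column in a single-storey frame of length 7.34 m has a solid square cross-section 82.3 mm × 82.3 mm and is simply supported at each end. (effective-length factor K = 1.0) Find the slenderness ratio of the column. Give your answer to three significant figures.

λ ≈ 309

For a square r = a/√12 = 82.3/√12 = 23.76 mm
L_e = K·L = 1 × 7.34 m = 7.340 m = 7340.0 mm
λ = L_e / r_min = 7340.0 / 23.76 = 309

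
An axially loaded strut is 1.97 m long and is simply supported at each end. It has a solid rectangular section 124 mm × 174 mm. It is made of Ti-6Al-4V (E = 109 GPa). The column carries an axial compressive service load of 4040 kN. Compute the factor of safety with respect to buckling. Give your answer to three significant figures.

Buckling occurs about the weak axis: I_min = h·b³/12 with b = 124 mm (the shorter side).
I_min = 174×124³/12 = 2.765×10^7 mm⁴
I = 2.765×10^7 mm⁴ = 2.765×10^-5 m⁴
Effective length L_e = K·L = 1 × 1.97 = 1.970 m
P_cr = π²EI / L_e² = π² × 109×10⁹ × 2.765×10^-5 / 1.970² = 7.663×10^6 N
Factor of safety n = P_cr / P = 7663.5 / 4040 = 1.90

n ≈ 1.90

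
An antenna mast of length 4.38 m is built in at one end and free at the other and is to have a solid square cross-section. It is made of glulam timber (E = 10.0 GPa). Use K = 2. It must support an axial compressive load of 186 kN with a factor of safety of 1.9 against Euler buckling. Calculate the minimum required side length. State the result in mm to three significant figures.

a ≈ 240 mm

Required P_cr = n·P = 1.9 × 186 = 353.4 kN
L_e = K·L = 2 × 4.38 = 8.760 m
Required I = P_cr·L_e²/(π²E) = 3.534×10^5 × 8.760² / (π² × 1.00×10^10) = 2.748×10^-4 m⁴
I_req = 2.748×10^8 mm⁴
Solid square: I = a⁴/12  ⇒  a = (12I)^(1/4) = (12×2.748×10^8)^(1/4) = 240 mm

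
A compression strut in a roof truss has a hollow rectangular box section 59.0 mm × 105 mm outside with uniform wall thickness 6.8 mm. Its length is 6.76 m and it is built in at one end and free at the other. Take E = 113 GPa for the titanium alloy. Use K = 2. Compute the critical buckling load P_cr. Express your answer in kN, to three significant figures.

P_cr ≈ 6.62 kN

Inner dimensions: h_i = 105 − 2×6.8 = 91.40 mm, b_i = 59.0 − 2×6.8 = 45.40 mm
Weak-axis I_min = (h_o·b_o³ − h_i·b_i³)/12 with b_o = 59.0, b_i = 45.40 mm (shorter outer/inner sides).
I_min = (105×59.0³ − 91.40×45.40³)/12 = 1.084×10^6 mm⁴
I = 1.084×10^6 mm⁴ = 1.084×10^-6 m⁴
Effective length L_e = K·L = 2 × 6.76 = 13.52 m
P_cr = π²EI / L_e² = π² × 113×10⁹ × 1.084×10^-6 / 13.52² = 6.616×10^3 N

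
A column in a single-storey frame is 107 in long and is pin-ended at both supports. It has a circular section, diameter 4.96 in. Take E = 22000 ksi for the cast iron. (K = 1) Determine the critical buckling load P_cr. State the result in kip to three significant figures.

P_cr ≈ 563 kip

I = πd⁴/64 = π×4.96⁴/64 = 29.71 in⁴
Effective length L_e = K·L = 1 × 107 = 107.0 in
P_cr = π²EI / L_e² = π² × 22000×10³ × 29.71 / 107.0² = 5.634×10^5 lb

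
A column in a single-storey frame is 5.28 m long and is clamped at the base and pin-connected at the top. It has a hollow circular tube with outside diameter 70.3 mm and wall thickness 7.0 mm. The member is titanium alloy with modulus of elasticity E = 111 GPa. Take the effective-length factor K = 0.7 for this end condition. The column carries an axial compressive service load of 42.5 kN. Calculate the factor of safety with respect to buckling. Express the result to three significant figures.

n ≈ 1.33

Inner diameter d_i = 70.3 − 2×7.0 = 56.30 mm
I = π(d_o⁴ − d_i⁴)/64 = π(70.3⁴ − 56.30⁴)/64 = 7.057×10^5 mm⁴
I = 7.057×10^5 mm⁴ = 7.057×10^-7 m⁴
Effective length L_e = K·L = 0.7 × 5.28 = 3.696 m
P_cr = π²EI / L_e² = π² × 111×10⁹ × 7.057×10^-7 / 3.696² = 5.660×10^4 N
Factor of safety n = P_cr / P = 56.599 / 42.5 = 1.33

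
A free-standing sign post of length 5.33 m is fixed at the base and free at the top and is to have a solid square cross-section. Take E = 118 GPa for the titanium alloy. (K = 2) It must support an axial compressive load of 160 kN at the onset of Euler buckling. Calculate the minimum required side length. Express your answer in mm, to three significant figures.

a ≈ 117 mm

L_e = K·L = 2 × 5.33 = 10.66 m
Required I = P_cr·L_e²/(π²E) = 1.600×10^5 × 10.66² / (π² × 1.18×10^11) = 1.561×10^-5 m⁴
I_req = 1.561×10^7 mm⁴
Solid square: I = a⁴/12  ⇒  a = (12I)^(1/4) = (12×1.561×10^7)^(1/4) = 117 mm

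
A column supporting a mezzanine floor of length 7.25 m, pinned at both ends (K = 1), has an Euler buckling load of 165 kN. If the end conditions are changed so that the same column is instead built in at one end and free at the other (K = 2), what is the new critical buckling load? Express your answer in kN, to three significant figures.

P_cr ∝ 1/K², so P_cr,new = P_cr,old × (K_old/K_new)² = 165 × (1/2)²
= 165 × 0.2500 = 41.2 kN

P_cr ≈ 41.2 kN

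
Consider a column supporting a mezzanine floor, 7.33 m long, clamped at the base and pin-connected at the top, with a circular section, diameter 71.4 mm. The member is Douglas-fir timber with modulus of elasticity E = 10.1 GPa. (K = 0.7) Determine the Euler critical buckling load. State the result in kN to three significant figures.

P_cr ≈ 4.83 kN

I = πd⁴/64 = π×71.4⁴/64 = 1.276×10^6 mm⁴
I = 1.276×10^6 mm⁴ = 1.276×10^-6 m⁴
Effective length L_e = K·L = 0.7 × 7.33 = 5.131 m
P_cr = π²EI / L_e² = π² × 10.1×10⁹ × 1.276×10^-6 / 5.131² = 4.830×10^3 N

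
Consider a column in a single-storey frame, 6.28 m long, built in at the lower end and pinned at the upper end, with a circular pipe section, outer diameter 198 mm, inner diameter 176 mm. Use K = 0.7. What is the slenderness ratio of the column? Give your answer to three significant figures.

d_o = 198 mm, d_i = 176 mm
I = π(d_o⁴ − d_i⁴)/64 = π(198⁴ − 176.0⁴)/64 = 2.835×10^7 mm⁴
A = 6.462×10^3 mm²;  r_min = √(I/A) = √(2.835×10^7/6.462×10^3) = 66.23 mm
L_e = K·L = 0.7 × 6.28 m = 4.396 m = 4396.0 mm
λ = L_e / r_min = 4396.0 / 66.23 = 66.4

λ ≈ 66.4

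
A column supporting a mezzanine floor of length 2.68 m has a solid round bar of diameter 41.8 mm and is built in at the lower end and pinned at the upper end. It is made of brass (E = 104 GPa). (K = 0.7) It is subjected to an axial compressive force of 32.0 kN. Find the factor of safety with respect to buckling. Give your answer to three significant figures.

n ≈ 1.37

I = πd⁴/64 = π×41.8⁴/64 = 1.499×10^5 mm⁴
I = 1.499×10^5 mm⁴ = 1.499×10^-7 m⁴
Effective length L_e = K·L = 0.7 × 2.68 = 1.876 m
P_cr = π²EI / L_e² = π² × 104×10⁹ × 1.499×10^-7 / 1.876² = 4.371×10^4 N
Factor of safety n = P_cr / P = 43.706 / 32.0 = 1.37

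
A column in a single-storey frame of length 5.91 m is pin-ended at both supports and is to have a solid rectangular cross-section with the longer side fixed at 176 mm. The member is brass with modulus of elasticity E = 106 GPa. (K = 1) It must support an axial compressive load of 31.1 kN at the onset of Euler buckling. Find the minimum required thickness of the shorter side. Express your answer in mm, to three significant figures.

b ≈ 41.4 mm

L_e = K·L = 1 × 5.91 = 5.910 m
Required I = P_cr·L_e²/(π²E) = 3.110×10^4 × 5.910² / (π² × 1.06×10^11) = 1.038×10^-6 m⁴
I_req = 1.038×10^6 mm⁴
Rectangle, weak axis: I_min = h·b³/12 with h = 176 mm fixed  ⇒  b = (12I/h)^(1/3) = 41.4 mm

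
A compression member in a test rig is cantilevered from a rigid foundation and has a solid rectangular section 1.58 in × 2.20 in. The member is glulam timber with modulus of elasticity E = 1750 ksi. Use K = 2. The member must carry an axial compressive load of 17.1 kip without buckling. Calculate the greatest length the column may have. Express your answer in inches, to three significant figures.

Buckling occurs about the weak axis: I_min = h·b³/12 with b = 1.58 in (the shorter side).
I_min = 2.20×1.58³/12 = 0.7231 in⁴
At the buckling limit P_cr = P = 1.710×10^4 lb
From P_cr = π²EI/(K·L)²:  L = (1/K)·√(π²EI/P_cr) = (1/2)·√(π²×1.75×10^6×0.7231/1.710×10^4)
L = 13.5 in

L_max ≈ 13.5 in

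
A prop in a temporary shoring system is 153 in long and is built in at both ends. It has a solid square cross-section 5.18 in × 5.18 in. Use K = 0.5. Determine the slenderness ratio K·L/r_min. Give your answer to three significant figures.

λ ≈ 51.2

For a square r = a/√12 = 5.18/√12 = 1.495 in
L_e = K·L = 0.5 × 153 = 76.50 in
λ = L_e / r_min = 76.500 / 1.495 = 51.2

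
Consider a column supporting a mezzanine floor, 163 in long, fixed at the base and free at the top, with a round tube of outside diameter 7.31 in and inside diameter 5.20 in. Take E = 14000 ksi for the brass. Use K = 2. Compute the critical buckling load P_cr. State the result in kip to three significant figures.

d_o = 7.31 in, d_i = 5.20 in
I = π(d_o⁴ − d_i⁴)/64 = π(7.31⁴ − 5.200⁴)/64 = 104.3 in⁴
Effective length L_e = K·L = 2 × 163 = 326.0 in
P_cr = π²EI / L_e² = π² × 14000×10³ × 104.3 / 326.0² = 1.356×10^5 lb

P_cr ≈ 136 kip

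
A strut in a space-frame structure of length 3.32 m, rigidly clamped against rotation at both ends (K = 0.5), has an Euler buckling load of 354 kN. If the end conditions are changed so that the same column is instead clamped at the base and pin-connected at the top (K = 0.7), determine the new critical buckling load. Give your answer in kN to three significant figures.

P_cr ≈ 181 kN

P_cr ∝ 1/K², so P_cr,new = P_cr,old × (K_old/K_new)² = 354 × (0.5/0.7)²
= 354 × 0.5102 = 181 kN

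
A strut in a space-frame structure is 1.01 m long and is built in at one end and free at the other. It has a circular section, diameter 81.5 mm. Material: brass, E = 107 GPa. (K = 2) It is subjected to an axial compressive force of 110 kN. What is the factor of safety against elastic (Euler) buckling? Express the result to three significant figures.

n ≈ 5.10

I = πd⁴/64 = π×81.5⁴/64 = 2.166×10^6 mm⁴
I = 2.166×10^6 mm⁴ = 2.166×10^-6 m⁴
Effective length L_e = K·L = 2 × 1.01 = 2.020 m
P_cr = π²EI / L_e² = π² × 107×10⁹ × 2.166×10^-6 / 2.020² = 5.605×10^5 N
Factor of safety n = P_cr / P = 560.51 / 110 = 5.10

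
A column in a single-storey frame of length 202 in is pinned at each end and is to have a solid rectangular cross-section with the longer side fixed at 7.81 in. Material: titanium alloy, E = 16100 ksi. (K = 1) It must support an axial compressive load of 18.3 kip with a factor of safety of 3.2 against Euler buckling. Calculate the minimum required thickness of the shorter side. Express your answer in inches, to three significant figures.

Required P_cr = n·P = 3.2 × 18.3 = 58.56 kip
L_e = K·L = 1 × 202 = 202.0 in
Required I = P_cr·L_e²/(π²E) = 5.856×10^4 × 202.0² / (π² × 1.61×10^7) = 15.04 in⁴
Rectangle, weak axis: I_min = h·b³/12 with h = 7.81 in fixed  ⇒  b = (12I/h)^(1/3) = 2.85 in

b ≈ 2.85 in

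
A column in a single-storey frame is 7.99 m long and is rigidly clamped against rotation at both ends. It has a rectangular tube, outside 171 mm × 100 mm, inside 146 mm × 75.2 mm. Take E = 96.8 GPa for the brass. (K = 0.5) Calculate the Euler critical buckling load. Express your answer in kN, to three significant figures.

P_cr ≈ 543 kN

Weak-axis I_min = (h_o·b_o³ − h_i·b_i³)/12 with b_o = 100, b_i = 75.20 mm (shorter outer/inner sides).
I_min = (171×100³ − 146.0×75.20³)/12 = 9.076×10^6 mm⁴
I = 9.076×10^6 mm⁴ = 9.076×10^-6 m⁴
Effective length L_e = K·L = 0.5 × 7.99 = 3.995 m
P_cr = π²EI / L_e² = π² × 96.8×10⁹ × 9.076×10^-6 / 3.995² = 5.433×10^5 N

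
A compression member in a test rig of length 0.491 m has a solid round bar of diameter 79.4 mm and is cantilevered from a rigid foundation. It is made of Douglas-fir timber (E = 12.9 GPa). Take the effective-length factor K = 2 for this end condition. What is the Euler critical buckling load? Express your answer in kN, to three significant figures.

P_cr ≈ 258 kN

I = πd⁴/64 = π×79.4⁴/64 = 1.951×10^6 mm⁴
I = 1.951×10^6 mm⁴ = 1.951×10^-6 m⁴
Effective length L_e = K·L = 2 × 0.491 = 0.9820 m
P_cr = π²EI / L_e² = π² × 12.9×10⁹ × 1.951×10^-6 / 0.9820² = 2.576×10^5 N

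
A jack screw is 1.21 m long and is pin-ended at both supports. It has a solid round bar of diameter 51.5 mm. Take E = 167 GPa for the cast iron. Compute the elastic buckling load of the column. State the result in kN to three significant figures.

I = πd⁴/64 = π×51.5⁴/64 = 3.453×10^5 mm⁴
I = 3.453×10^5 mm⁴ = 3.453×10^-7 m⁴
Effective length L_e = K·L = 1 × 1.21 = 1.210 m
P_cr = π²EI / L_e² = π² × 167×10⁹ × 3.453×10^-7 / 1.210² = 3.887×10^5 N

P_cr ≈ 389 kN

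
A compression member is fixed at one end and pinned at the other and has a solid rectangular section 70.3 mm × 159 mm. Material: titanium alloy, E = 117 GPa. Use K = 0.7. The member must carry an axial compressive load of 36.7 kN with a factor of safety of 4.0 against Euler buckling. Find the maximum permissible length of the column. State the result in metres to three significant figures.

L_max ≈ 8.60 m

Buckling occurs about the weak axis: I_min = h·b³/12 with b = 70.3 mm (the shorter side).
I_min = 159×70.3³/12 = 4.603×10^6 mm⁴
I = 4.603×10^-6 m⁴
Required critical load P_cr = n·P = 4.0 × 36.7 = 146.8 kN = 1.468×10^5 N
From P_cr = π²EI/(K·L)²:  L = (1/K)·√(π²EI/P_cr) = (1/0.7)·√(π²×1.17×10^11×4.603×10^-6/1.468×10^5)
L = 8.60 m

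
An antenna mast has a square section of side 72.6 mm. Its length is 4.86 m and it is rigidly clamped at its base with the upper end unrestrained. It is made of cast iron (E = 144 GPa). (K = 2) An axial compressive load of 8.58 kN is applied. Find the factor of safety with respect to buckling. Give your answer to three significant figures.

I = a⁴/12 = 72.6⁴/12 = 2.315×10^6 mm⁴
I = 2.315×10^6 mm⁴ = 2.315×10^-6 m⁴
Effective length L_e = K·L = 2 × 4.86 = 9.720 m
P_cr = π²EI / L_e² = π² × 144×10⁹ × 2.315×10^-6 / 9.720² = 3.483×10^4 N
Factor of safety n = P_cr / P = 34.825 / 8.58 = 4.06

n ≈ 4.06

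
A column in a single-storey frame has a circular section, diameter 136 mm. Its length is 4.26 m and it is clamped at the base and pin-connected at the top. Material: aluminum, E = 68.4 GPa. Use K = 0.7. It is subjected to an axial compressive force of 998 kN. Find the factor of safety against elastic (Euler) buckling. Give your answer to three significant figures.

n ≈ 1.28

I = πd⁴/64 = π×136⁴/64 = 1.679×10^7 mm⁴
I = 1.679×10^7 mm⁴ = 1.679×10^-5 m⁴
Effective length L_e = K·L = 0.7 × 4.26 = 2.982 m
P_cr = π²EI / L_e² = π² × 68.4×10⁹ × 1.679×10^-5 / 2.982² = 1.275×10^6 N
Factor of safety n = P_cr / P = 1274.9 / 998 = 1.28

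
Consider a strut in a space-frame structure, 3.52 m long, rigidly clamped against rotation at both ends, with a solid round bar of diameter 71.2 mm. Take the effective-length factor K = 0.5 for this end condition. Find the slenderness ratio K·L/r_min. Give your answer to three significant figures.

For a solid circle r = d/4 = 71.2/4 = 17.80 mm
L_e = K·L = 0.5 × 3.52 m = 1.760 m = 1760.0 mm
λ = L_e / r_min = 1760.0 / 17.80 = 98.9

λ ≈ 98.9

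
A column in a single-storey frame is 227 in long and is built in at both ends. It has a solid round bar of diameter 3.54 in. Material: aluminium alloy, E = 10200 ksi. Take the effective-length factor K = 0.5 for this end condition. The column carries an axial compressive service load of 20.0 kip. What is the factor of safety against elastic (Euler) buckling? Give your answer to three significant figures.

n ≈ 3.01

I = πd⁴/64 = π×3.54⁴/64 = 7.709 in⁴
Effective length L_e = K·L = 0.5 × 227 = 113.5 in
P_cr = π²EI / L_e² = π² × 10200×10³ × 7.709 / 113.5² = 6.024×10^4 lb
Factor of safety n = P_cr / P = 60.241 / 20.0 = 3.01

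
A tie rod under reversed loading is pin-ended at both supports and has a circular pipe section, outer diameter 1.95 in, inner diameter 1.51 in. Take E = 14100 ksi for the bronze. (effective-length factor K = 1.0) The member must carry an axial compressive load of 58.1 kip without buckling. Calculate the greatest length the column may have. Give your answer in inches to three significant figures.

d_o = 1.95 in, d_i = 1.51 in
I = π(d_o⁴ − d_i⁴)/64 = π(1.95⁴ − 1.510⁴)/64 = 0.4546 in⁴
At the buckling limit P_cr = P = 5.810×10^4 lb
From P_cr = π²EI/(K·L)²:  L = (1/K)·√(π²EI/P_cr) = (1/1)·√(π²×1.41×10^7×0.4546/5.810×10^4)
L = 33.0 in

L_max ≈ 33.0 in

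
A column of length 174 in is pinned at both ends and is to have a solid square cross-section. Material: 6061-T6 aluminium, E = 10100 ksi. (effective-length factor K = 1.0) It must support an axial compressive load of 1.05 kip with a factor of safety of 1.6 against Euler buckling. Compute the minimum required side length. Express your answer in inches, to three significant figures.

a ≈ 1.57 in

Required P_cr = n·P = 1.6 × 1.05 = 1.680 kip
L_e = K·L = 1 × 174 = 174.0 in
Required I = P_cr·L_e²/(π²E) = 1.680×10^3 × 174.0² / (π² × 1.01×10^7) = 0.5103 in⁴
Solid square: I = a⁴/12  ⇒  a = (12I)^(1/4) = (12×0.5103)^(1/4) = 1.57 in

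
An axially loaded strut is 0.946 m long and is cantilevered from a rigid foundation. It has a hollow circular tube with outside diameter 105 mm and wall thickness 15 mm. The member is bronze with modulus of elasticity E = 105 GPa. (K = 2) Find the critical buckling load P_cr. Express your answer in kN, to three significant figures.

Inner diameter d_i = 105 − 2×15 = 75.00 mm
I = π(d_o⁴ − d_i⁴)/64 = π(105⁴ − 75.00⁴)/64 = 4.413×10^6 mm⁴
I = 4.413×10^6 mm⁴ = 4.413×10^-6 m⁴
Effective length L_e = K·L = 2 × 0.946 = 1.892 m
P_cr = π²EI / L_e² = π² × 105×10⁹ × 4.413×10^-6 / 1.892² = 1.278×10^6 N

P_cr ≈ 1280 kN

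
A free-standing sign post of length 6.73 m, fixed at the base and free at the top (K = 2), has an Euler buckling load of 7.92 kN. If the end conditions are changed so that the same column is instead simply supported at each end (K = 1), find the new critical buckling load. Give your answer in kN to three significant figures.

P_cr ∝ 1/K², so P_cr,new = P_cr,old × (K_old/K_new)² = 7.92 × (2/1)²
= 7.92 × 4.000 = 31.7 kN

P_cr ≈ 31.7 kN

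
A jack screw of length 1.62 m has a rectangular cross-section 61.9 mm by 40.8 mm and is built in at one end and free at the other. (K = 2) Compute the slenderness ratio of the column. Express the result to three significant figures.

λ ≈ 275

Buckling occurs about the weak axis: I_min = h·b³/12 with b = 40.8 mm (the shorter side).
I_min = 61.9×40.8³/12 = 3.503×10^5 mm⁴
A = 2.526×10^3 mm²;  r_min = √(I/A) = √(3.503×10^5/2.526×10^3) = 11.78 mm
L_e = K·L = 2 × 1.62 m = 3.240 m = 3240.0 mm
λ = L_e / r_min = 3240.0 / 11.78 = 275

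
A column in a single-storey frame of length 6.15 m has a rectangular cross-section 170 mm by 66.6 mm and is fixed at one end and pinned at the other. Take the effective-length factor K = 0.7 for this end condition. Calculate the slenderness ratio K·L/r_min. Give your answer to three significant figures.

λ ≈ 224

For a rectangle r_min = b/√12 = 66.6/√12 = 19.23 mm
L_e = K·L = 0.7 × 6.15 m = 4.305 m = 4305.0 mm
λ = L_e / r_min = 4305.0 / 19.23 = 224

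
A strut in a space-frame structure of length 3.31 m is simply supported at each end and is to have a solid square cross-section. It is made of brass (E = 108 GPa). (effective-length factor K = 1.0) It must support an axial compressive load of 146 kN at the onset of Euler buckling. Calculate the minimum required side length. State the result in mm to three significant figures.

L_e = K·L = 1 × 3.31 = 3.310 m
Required I = P_cr·L_e²/(π²E) = 1.460×10^5 × 3.310² / (π² × 1.08×10^11) = 1.501×10^-6 m⁴
I_req = 1.501×10^6 mm⁴
Solid square: I = a⁴/12  ⇒  a = (12I)^(1/4) = (12×1.501×10^6)^(1/4) = 65.1 mm

a ≈ 65.1 mm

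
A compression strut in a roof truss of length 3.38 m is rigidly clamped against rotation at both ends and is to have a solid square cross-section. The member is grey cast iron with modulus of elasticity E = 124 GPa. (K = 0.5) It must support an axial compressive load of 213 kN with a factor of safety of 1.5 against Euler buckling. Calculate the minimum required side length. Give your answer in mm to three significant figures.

a ≈ 54.7 mm

Required P_cr = n·P = 1.5 × 213 = 319.5 kN
L_e = K·L = 0.5 × 3.38 = 1.690 m
Required I = P_cr·L_e²/(π²E) = 3.195×10^5 × 1.690² / (π² × 1.24×10^11) = 7.456×10^-7 m⁴
I_req = 7.456×10^5 mm⁴
Solid square: I = a⁴/12  ⇒  a = (12I)^(1/4) = (12×7.456×10^5)^(1/4) = 54.7 mm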